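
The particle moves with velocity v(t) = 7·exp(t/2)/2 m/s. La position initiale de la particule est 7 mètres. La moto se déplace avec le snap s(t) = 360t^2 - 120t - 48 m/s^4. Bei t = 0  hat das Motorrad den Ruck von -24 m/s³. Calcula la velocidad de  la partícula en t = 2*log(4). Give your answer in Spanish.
Usando v(t) = 7·exp(t/2)/2 y sustituyendo t = 2*log(4), encontramos v = 14.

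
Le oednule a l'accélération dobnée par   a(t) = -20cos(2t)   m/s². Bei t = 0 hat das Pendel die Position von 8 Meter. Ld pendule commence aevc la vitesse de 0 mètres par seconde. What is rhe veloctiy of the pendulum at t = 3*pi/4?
Starting from acceleration a(t) = -20·cos(2·t), we take 1 antiderivative. The integral of acceleration, with v(0) = 0, gives velocity: v(t) = -10·sin(2·t). From the given velocity equation v(t) = -10·sin(2·t), we substitute t = 3*pi/4 to get v = 10.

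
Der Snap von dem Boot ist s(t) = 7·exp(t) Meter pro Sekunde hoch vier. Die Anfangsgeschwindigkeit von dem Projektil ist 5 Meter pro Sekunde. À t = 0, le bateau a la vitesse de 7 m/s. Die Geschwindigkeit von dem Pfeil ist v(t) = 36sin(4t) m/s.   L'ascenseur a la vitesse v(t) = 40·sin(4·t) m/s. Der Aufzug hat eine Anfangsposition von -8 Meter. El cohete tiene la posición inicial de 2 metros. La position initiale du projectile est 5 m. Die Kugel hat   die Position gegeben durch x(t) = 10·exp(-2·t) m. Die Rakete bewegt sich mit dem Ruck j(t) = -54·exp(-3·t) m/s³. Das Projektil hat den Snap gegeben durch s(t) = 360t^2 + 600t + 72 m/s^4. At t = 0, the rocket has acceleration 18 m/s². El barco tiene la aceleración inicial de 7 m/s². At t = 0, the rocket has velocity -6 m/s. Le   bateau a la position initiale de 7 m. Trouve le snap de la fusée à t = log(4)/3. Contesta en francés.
Pour résoudre ceci, nous devons prendre 1 dérivée de notre équation du jerk j(t) = -54·exp(-3·t). La dérivée du jerk donne le snap: s(t) = 162·exp(-3·t). Nous avons le snap s(t) = 162·exp(-3·t). En substituant t = log(4)/3: s(log(4)/3) = 81/2.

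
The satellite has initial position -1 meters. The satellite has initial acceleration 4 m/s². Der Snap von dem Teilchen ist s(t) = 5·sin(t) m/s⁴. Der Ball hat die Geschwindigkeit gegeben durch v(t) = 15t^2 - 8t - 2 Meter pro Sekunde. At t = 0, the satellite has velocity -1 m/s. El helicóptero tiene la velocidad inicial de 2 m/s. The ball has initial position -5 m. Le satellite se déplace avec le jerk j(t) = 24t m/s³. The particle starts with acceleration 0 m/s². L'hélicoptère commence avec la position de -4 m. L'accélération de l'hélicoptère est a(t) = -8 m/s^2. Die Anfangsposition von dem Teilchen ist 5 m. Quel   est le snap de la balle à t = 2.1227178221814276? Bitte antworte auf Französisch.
Pour résoudre ceci, nous devons prendre 3 dérivées de notre équation de la vitesse v(t) = 15·t^2 - 8·t - 2. En prenant d/dt de v(t), nous trouvons a(t) = 30·t - 8. En dérivant l'accélération, nous obtenons le jerk: j(t) = 30. En prenant d/dt de j(t), nous trouvons s(t) = 0. Nous avons le snap s(t) = 0. En substituant t = 2.1227178221814276: s(2.1227178221814276) = 0.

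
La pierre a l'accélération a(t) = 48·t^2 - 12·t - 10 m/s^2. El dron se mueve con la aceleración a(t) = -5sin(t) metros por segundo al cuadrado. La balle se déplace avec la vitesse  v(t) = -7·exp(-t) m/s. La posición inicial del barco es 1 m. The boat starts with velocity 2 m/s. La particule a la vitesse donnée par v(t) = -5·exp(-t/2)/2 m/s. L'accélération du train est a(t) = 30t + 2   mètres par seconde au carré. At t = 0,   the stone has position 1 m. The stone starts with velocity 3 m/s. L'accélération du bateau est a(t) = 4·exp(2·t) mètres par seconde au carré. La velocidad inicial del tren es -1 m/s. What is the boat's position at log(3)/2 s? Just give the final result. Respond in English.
The answer is 3.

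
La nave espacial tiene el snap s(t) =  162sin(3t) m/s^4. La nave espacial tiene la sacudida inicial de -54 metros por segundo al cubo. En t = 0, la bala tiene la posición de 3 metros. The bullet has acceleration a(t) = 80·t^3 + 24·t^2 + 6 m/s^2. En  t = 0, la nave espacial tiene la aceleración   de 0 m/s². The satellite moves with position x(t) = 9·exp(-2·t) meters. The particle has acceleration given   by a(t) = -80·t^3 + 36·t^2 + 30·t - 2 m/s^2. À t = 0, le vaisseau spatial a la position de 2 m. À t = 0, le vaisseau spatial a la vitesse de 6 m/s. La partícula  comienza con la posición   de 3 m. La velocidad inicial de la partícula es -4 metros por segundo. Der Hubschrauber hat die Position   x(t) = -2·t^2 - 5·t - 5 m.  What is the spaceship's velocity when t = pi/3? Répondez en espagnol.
Necesitamos integrar nuestra ecuación del snap s(t) = 162·sin(3·t) 3 veces. La integral del snap, con j(0) = -54, da la sacudida: j(t) = -54·cos(3·t). La antiderivada de la sacudida, con a(0) = 0, da la aceleración: a(t) = -18·sin(3·t). Integrando la aceleración y usando la condición inicial v(0) = 6, obtenemos v(t) = 6·cos(3·t). Tenemos la velocidad v(t) = 6·cos(3·t). Sustituyendo t = pi/3: v(pi/3) = -6.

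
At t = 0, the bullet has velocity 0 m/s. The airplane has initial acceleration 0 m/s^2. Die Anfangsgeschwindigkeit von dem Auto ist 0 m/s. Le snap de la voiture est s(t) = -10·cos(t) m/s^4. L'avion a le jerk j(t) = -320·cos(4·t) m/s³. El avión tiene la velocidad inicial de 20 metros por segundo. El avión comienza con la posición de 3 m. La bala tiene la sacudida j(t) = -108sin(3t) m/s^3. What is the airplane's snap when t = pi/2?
Starting from jerk j(t) = -320·cos(4·t), we take 1 derivative. Differentiating jerk, we get snap: s(t) = 1280·sin(4·t). From the given snap equation s(t) = 1280·sin(4·t), we substitute t = pi/2 to get s = 0.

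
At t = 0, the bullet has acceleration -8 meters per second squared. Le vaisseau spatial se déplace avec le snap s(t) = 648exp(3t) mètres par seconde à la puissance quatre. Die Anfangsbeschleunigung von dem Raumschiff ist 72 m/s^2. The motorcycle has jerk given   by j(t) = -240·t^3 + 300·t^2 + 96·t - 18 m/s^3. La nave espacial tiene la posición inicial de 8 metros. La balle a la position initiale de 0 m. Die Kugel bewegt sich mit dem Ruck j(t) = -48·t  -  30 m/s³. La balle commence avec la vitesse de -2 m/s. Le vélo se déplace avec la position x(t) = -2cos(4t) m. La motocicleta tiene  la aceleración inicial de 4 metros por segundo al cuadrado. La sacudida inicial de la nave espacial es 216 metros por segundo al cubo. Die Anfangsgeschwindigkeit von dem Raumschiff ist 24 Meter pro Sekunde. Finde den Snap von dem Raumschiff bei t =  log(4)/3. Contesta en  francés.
En utilisant s(t) = 648·exp(3·t) et en substituant t = log(4)/3, nous trouvons s = 2592.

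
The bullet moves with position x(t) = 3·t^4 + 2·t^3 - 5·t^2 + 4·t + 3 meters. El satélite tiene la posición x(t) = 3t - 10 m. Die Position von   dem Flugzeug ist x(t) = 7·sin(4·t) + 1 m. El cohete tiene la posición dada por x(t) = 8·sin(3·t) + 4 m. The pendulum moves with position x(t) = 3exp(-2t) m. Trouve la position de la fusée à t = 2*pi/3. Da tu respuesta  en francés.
En utilisant x(t) = 8·sin(3·t) + 4 et en substituant t = 2*pi/3, nous trouvons x = 4.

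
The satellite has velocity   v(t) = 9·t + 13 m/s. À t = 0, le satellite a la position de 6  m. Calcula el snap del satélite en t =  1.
Debemos derivar nuestra ecuación de la velocidad v(t) = 9·t + 13 3 veces. Tomando d/dt de v(t), encontramos a(t) = 9. Tomando d/dt de a(t), encontramos j(t) = 0. Derivando la sacudida, obtenemos el snap: s(t) = 0. Tenemos el snap s(t) = 0. Sustituyendo t = 1: s(1) = 0.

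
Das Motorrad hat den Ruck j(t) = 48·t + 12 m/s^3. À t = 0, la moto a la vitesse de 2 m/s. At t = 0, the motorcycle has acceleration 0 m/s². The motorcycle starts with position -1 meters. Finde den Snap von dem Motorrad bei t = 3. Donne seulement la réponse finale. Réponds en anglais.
s(3) = 48.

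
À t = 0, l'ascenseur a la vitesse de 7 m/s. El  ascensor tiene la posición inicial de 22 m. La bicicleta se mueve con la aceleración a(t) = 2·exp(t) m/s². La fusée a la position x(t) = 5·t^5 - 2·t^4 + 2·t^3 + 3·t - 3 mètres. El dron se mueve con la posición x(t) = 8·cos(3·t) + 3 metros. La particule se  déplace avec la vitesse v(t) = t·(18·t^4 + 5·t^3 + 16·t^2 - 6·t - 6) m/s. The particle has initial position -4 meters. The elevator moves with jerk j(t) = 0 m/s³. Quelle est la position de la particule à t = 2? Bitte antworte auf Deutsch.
Wir müssen die Stammfunktion unserer Gleichung für die Geschwindigkeit v(t) = t·(18·t^4 + 5·t^3 + 16·t^2 - 6·t - 6) 1-mal finden. Durch Integration von der Geschwindigkeit und Verwendung der Anfangsbedingung x(0) = -4, erhalten wir x(t) = 3·t^6 + t^5 + 4·t^4 - 2·t^3 - 3·t^2 - 4. Wir haben die Position x(t) = 3·t^6 + t^5 + 4·t^4 - 2·t^3 - 3·t^2 - 4. Durch Einsetzen von t = 2: x(2) = 256.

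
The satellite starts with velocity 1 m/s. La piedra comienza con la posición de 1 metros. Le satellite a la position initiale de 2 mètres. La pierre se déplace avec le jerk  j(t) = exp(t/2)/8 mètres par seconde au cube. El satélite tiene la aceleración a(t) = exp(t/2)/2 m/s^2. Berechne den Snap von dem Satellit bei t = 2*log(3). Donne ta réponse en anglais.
To solve this, we need to take 2 derivatives of our acceleration equation a(t) = exp(t/2)/2. Taking d/dt of a(t), we find j(t) = exp(t/2)/4. Taking d/dt of j(t), we find s(t) = exp(t/2)/8. From the given snap equation s(t) = exp(t/2)/8, we substitute t = 2*log(3) to get s = 3/8.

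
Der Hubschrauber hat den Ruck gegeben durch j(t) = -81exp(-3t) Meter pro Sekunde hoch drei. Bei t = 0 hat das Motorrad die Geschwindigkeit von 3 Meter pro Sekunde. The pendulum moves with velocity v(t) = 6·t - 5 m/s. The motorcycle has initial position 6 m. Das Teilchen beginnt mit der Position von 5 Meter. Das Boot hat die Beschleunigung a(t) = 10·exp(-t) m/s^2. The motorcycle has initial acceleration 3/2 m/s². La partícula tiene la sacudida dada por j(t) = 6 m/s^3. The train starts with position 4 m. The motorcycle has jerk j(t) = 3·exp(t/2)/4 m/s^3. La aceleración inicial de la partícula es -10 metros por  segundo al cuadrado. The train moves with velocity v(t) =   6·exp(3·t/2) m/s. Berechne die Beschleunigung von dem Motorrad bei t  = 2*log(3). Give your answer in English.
To find the answer, we compute 1 integral of j(t) = 3·exp(t/2)/4. Integrating jerk and using the initial condition a(0) = 3/2, we get a(t) = 3·exp(t/2)/2. Using a(t) = 3·exp(t/2)/2 and substituting t = 2*log(3), we find a = 9/2.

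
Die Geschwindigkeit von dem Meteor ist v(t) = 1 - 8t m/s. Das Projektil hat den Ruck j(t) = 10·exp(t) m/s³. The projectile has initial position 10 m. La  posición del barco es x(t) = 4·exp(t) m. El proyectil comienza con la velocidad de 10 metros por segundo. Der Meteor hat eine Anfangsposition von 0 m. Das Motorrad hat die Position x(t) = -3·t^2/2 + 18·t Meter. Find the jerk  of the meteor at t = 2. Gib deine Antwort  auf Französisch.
Pour résoudre ceci, nous devons prendre 2 dérivées de notre équation de la vitesse v(t) = 1 - 8·t. La dérivée de la vitesse donne l'accélération: a(t) = -8. La dérivée de l'accélération donne le jerk: j(t) = 0. Nous avons le jerk j(t) = 0. En substituant t = 2: j(2) = 0.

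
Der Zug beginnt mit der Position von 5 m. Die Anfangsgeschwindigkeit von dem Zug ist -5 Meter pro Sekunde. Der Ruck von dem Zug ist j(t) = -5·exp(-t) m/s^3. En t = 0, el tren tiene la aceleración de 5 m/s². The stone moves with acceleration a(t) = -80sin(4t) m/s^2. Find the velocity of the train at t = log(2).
To find the answer, we compute 2 integrals of j(t) = -5·exp(-t). Taking ∫j(t)dt and applying a(0) = 5, we find a(t) = 5·exp(-t). Finding the integral of a(t) and using v(0) = -5: v(t) = -5·exp(-t). From the given velocity equation v(t) = -5·exp(-t), we substitute t = log(2) to get v = -5/2.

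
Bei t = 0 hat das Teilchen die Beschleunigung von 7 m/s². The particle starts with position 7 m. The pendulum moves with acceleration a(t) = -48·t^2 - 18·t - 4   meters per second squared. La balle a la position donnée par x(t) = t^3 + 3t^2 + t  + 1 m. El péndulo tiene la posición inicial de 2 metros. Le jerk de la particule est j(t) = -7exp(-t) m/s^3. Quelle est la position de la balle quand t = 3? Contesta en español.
Usando x(t) = t^3 + 3·t^2 + t + 1 y sustituyendo t = 3, encontramos x = 58.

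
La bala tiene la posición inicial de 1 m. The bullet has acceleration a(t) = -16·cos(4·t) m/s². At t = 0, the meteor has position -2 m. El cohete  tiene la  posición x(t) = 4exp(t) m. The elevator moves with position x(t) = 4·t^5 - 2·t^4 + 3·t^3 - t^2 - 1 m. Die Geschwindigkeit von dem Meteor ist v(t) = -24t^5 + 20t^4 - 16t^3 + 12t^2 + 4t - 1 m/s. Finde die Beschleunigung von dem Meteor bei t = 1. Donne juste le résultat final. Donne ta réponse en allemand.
a(1) = -60.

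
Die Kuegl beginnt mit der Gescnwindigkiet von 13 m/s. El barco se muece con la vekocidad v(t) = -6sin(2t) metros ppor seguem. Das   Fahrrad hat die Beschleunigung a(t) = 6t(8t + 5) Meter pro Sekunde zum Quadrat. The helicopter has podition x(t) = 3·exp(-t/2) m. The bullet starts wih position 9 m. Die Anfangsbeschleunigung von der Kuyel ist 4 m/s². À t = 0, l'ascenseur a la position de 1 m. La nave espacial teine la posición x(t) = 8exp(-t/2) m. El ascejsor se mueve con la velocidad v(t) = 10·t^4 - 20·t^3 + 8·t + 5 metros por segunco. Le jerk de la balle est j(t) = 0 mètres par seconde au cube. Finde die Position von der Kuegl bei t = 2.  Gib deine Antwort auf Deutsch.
Ausgehend von dem Ruck j(t) = 0, nehmen wir 3 Integrale. Die Stammfunktion von dem Ruck, mit a(0) = 4, ergibt die Beschleunigung: a(t) = 4. Die Stammfunktion von der Beschleunigung, mit v(0) = 13, ergibt die Geschwindigkeit: v(t) = 4·t + 13. Durch Integration von der Geschwindigkeit und Verwendung der Anfangsbedingung x(0) = 9, erhalten wir x(t) = 2·t^2 + 13·t + 9. Mit x(t) = 2·t^2 + 13·t + 9 und Einsetzen von t = 2, finden wir x = 43.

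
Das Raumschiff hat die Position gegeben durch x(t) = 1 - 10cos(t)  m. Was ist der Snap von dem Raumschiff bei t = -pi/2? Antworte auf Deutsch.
Ausgehend von der Position x(t) = 1 - 10·cos(t), nehmen wir 4 Ableitungen. Mit d/dt von x(t) finden wir v(t) = 10·sin(t). Die Ableitung von der Geschwindigkeit ergibt die Beschleunigung: a(t) = 10·cos(t). Mit d/dt von a(t) finden wir j(t) = -10·sin(t). Durch Ableiten von dem Ruck erhalten wir den Snap: s(t) = -10·cos(t). Wir haben den Snap s(t) = -10·cos(t). Durch Einsetzen von t = -pi/2: s(-pi/2) = 0.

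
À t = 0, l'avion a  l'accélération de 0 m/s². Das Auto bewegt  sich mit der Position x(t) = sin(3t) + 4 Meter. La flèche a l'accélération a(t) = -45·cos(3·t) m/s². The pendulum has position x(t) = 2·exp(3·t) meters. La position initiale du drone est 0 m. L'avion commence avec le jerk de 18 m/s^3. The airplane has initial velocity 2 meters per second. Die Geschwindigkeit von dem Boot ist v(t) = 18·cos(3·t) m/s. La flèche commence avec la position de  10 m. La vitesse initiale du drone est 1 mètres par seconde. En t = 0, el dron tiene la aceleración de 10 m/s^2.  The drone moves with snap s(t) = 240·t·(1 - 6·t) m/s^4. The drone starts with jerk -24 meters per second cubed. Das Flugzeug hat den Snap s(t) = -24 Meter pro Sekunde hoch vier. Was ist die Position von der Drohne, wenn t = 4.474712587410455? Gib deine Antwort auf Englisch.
To find the answer, we compute 4 antiderivatives of s(t) = 240·t·(1 - 6·t). Taking ∫s(t)dt and applying j(0) = -24, we find j(t) = -480·t^3 + 120·t^2 - 24. Integrating jerk and using the initial condition a(0) = 10, we get a(t) = -120·t^4 + 40·t^3 - 24·t + 10. The antiderivative of acceleration is velocity. Using v(0) = 1, we get v(t) = -24·t^5 + 10·t^4 - 12·t^2 + 10·t + 1. Taking ∫v(t)dt and applying x(0) = 0, we find x(t) = -4·t^6 + 2·t^5 - 4·t^3 + 5·t^2 + t. We have position x(t) = -4·t^6 + 2·t^5 - 4·t^3 + 5·t^2 + t. Substituting t = 4.474712587410455: x(4.474712587410455) = -28776.5532150760.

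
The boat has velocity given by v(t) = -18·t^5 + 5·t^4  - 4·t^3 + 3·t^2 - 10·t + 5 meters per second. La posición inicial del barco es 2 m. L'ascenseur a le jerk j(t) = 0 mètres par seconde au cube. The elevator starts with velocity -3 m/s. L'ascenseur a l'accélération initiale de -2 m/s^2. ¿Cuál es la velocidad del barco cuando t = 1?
Usando v(t) = -18·t^5 + 5·t^4 - 4·t^3 + 3·t^2 - 10·t + 5 y sustituyendo t = 1, encontramos v = -19.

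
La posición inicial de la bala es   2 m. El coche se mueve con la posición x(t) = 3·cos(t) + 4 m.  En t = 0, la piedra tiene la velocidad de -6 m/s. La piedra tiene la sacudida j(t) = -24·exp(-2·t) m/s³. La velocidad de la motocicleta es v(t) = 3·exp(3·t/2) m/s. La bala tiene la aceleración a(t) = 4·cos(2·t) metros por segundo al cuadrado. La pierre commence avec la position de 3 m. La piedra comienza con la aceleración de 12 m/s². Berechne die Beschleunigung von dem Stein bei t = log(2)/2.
Ausgehend von dem Ruck j(t) = -24·exp(-2·t), nehmen wir 1 Stammfunktion. Durch Integration von dem Ruck und Verwendung der Anfangsbedingung a(0) = 12, erhalten wir a(t) = 12·exp(-2·t). Wir haben die Beschleunigung a(t) = 12·exp(-2·t). Durch Einsetzen von t = log(2)/2: a(log(2)/2) = 6.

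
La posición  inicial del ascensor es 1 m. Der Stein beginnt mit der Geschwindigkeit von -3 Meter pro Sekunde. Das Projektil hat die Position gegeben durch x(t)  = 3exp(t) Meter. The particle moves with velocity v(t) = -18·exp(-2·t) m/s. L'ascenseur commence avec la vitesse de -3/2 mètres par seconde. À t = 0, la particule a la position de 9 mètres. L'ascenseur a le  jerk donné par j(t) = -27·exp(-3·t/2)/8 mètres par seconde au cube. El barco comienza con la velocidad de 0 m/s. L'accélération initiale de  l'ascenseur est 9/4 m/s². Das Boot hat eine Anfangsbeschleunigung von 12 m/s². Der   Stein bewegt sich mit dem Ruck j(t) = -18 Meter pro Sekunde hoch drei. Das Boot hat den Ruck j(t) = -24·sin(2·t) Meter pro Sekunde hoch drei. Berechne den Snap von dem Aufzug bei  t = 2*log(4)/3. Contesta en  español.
Debemos derivar nuestra ecuación de la sacudida j(t) = -27·exp(-3·t/2)/8 1 vez. Derivando la sacudida, obtenemos el snap: s(t) = 81·exp(-3·t/2)/16. Tenemos el snap s(t) = 81·exp(-3·t/2)/16. Sustituyendo t = 2*log(4)/3: s(2*log(4)/3) = 81/64.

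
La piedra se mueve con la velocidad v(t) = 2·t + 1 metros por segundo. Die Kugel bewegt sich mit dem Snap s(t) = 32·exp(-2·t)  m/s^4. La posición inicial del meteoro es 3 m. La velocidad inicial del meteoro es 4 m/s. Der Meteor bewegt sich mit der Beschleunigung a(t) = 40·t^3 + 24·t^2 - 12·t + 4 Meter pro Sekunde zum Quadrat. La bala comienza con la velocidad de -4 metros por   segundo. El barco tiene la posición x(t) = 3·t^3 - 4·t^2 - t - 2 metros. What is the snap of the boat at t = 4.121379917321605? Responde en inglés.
To solve this, we need to take 4 derivatives of our position equation x(t) = 3·t^3 - 4·t^2 - t - 2. The derivative of position gives velocity: v(t) = 9·t^2 - 8·t - 1. Taking d/dt of v(t), we find a(t) = 18·t - 8. Differentiating acceleration, we get jerk: j(t) = 18. Differentiating jerk, we get snap: s(t) = 0. Using s(t) = 0 and substituting t = 4.121379917321605, we find s = 0.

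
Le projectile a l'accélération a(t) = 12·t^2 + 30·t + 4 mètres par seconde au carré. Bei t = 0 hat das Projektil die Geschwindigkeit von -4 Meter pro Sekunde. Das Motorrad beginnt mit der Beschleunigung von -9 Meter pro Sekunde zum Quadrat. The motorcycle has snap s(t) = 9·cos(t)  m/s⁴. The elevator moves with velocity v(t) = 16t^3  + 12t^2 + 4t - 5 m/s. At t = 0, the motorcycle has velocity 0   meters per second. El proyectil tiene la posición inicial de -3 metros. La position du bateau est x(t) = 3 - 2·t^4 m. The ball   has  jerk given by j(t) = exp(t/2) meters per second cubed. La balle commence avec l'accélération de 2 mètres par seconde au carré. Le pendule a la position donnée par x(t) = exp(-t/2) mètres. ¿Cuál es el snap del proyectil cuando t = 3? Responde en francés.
En partant de l'accélération a(t) = 12·t^2 + 30·t + 4, nous prenons 2 dérivées. La dérivée de l'accélération donne le jerk: j(t) = 24·t + 30. En dérivant le jerk, nous obtenons le snap: s(t) = 24. En utilisant s(t) = 24 et en substituant t = 3, nous trouvons s = 24.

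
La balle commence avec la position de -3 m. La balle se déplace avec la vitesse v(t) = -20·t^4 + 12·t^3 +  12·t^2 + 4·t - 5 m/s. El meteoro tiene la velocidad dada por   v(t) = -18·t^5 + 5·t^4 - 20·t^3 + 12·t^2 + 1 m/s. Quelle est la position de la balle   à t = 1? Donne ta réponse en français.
Nous devons intégrer notre équation de la vitesse v(t) = -20·t^4 + 12·t^3 + 12·t^2 + 4·t - 5 1 fois. L'intégrale de la vitesse est la position. En utilisant x(0) = -3, nous obtenons x(t) = -4·t^5 + 3·t^4 + 4·t^3 + 2·t^2 - 5·t - 3. De l'équation de la position x(t) = -4·t^5 + 3·t^4 + 4·t^3 + 2·t^2 - 5·t - 3, nous substituons t = 1 pour obtenir x = -3.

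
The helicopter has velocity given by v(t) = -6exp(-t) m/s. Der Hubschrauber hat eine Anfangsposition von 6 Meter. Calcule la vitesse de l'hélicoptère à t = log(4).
De l'équation de la vitesse v(t) = -6·exp(-t), nous substituons t = log(4) pour obtenir v = -3/2.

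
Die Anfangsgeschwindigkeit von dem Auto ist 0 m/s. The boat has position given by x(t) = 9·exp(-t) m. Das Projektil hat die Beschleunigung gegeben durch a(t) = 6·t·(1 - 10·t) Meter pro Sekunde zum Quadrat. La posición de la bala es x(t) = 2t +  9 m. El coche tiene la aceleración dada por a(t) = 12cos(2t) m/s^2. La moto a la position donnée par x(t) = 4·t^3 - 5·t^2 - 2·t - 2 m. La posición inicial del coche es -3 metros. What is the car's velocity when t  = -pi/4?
To solve this, we need to take 1 antiderivative of our acceleration equation a(t) = 12·cos(2·t). Integrating acceleration and using the initial condition v(0) = 0, we get v(t) = 6·sin(2·t). From the given velocity equation v(t) = 6·sin(2·t), we substitute t = -pi/4 to get v = -6.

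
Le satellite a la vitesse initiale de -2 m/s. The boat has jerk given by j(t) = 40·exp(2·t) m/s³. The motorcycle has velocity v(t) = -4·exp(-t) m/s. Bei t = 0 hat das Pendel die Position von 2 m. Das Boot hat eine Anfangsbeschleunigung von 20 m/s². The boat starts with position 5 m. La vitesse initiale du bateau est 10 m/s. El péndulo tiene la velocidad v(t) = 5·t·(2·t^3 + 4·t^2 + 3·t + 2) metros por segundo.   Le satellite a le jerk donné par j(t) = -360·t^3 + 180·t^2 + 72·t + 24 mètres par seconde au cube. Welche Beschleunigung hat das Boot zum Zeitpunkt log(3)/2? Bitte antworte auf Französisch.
Pour résoudre ceci, nous devons prendre 1 intégrale de notre équation du jerk j(t) = 40·exp(2·t). En intégrant le jerk et en utilisant la condition initiale a(0) = 20, nous obtenons a(t) = 20·exp(2·t). En utilisant a(t) = 20·exp(2·t) et en substituant t = log(3)/2, nous trouvons a = 60.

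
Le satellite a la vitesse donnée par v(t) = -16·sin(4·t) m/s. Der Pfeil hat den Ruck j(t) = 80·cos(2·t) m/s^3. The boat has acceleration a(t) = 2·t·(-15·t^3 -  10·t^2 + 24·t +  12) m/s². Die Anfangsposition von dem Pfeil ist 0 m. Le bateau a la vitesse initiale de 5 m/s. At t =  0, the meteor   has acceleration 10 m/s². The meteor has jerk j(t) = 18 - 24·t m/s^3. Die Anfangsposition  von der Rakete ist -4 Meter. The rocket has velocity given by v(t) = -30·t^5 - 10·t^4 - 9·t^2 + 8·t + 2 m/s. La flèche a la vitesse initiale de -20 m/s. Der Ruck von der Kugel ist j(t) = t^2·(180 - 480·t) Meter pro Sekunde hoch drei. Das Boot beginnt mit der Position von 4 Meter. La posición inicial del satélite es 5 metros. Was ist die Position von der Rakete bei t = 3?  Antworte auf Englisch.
To solve this, we need to take 1 integral of our velocity equation v(t) = -30·t^5 - 10·t^4 - 9·t^2 + 8·t + 2. The antiderivative of velocity, with x(0) = -4, gives position: x(t) = -5·t^6 - 2·t^5 - 3·t^3 + 4·t^2 + 2·t - 4. Using x(t) = -5·t^6 - 2·t^5 - 3·t^3 + 4·t^2 + 2·t - 4 and substituting t = 3, we find x = -4174.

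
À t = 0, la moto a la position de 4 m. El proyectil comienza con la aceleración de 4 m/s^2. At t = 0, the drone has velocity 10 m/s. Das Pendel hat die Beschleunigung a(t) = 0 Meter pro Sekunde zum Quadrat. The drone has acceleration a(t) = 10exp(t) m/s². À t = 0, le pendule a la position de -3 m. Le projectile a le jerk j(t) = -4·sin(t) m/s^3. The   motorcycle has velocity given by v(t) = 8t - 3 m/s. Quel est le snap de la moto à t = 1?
Nous devons dériver notre équation de la vitesse v(t) = 8·t - 3 3 fois. En prenant d/dt de v(t), nous trouvons a(t) = 8. En prenant d/dt de a(t), nous trouvons j(t) = 0. En prenant d/dt de j(t), nous trouvons s(t) = 0. De l'équation du snap s(t) = 0, nous substituons t = 1 pour obtenir s = 0.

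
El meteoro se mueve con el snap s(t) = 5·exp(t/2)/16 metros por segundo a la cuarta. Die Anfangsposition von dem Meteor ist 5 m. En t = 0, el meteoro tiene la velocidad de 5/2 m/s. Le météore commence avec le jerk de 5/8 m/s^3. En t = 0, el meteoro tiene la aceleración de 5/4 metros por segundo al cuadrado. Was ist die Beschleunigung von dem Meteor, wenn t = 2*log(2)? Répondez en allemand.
Wir müssen die Stammfunktion unserer Gleichung für den Snap s(t) = 5·exp(t/2)/16 2-mal finden. Die Stammfunktion von dem Snap ist der Ruck. Mit j(0) = 5/8 erhalten wir j(t) = 5·exp(t/2)/8. Die Stammfunktion von dem Ruck, mit a(0) = 5/4, ergibt die Beschleunigung: a(t) = 5·exp(t/2)/4. Aus der Gleichung für die Beschleunigung a(t) = 5·exp(t/2)/4, setzen wir t = 2*log(2) ein und erhalten a = 5/2.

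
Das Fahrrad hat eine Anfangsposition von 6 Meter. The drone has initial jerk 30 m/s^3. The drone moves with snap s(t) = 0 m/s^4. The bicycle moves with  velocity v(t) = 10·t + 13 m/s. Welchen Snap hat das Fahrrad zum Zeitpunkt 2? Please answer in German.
Ausgehend von der Geschwindigkeit v(t) = 10·t + 13, nehmen wir 3 Ableitungen. Durch Ableiten von der Geschwindigkeit erhalten wir die Beschleunigung: a(t) = 10. Mit d/dt von a(t) finden wir j(t) = 0. Die Ableitung von dem Ruck ergibt den Snap: s(t) = 0. Aus der Gleichung für den Snap s(t) = 0, setzen wir t = 2 ein und erhalten s = 0.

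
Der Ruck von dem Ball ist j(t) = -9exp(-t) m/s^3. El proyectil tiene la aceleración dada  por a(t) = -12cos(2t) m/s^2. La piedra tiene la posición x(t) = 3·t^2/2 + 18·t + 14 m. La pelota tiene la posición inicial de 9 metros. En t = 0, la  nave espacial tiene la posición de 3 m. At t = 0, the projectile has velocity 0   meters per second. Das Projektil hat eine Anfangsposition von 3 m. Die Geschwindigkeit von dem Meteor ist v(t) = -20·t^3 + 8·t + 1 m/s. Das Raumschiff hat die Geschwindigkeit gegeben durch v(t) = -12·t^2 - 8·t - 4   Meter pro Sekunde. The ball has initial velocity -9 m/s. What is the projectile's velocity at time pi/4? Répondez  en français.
En partant de l'accélération a(t) = -12·cos(2·t), nous prenons 1 primitive. En prenant ∫a(t)dt et en appliquant v(0) = 0, nous trouvons v(t) = -6·sin(2·t). Nous avons la vitesse v(t) = -6·sin(2·t). En substituant t = pi/4: v(pi/4) = -6.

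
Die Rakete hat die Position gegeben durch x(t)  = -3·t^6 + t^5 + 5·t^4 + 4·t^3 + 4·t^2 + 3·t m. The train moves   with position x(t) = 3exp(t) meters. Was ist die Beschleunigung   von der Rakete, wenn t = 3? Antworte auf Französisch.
En partant de la position x(t) = -3·t^6 + t^5 + 5·t^4 + 4·t^3 + 4·t^2 + 3·t, nous prenons 2 dérivées. La dérivée de la position donne la vitesse: v(t) = -18·t^5 + 5·t^4 + 20·t^3 + 12·t^2 + 8·t + 3. En prenant d/dt de v(t), nous trouvons a(t) = -90·t^4 + 20·t^3 + 60·t^2 + 24·t + 8. En utilisant a(t) = -90·t^4 + 20·t^3 + 60·t^2 + 24·t + 8 et en substituant t = 3, nous trouvons a = -6130.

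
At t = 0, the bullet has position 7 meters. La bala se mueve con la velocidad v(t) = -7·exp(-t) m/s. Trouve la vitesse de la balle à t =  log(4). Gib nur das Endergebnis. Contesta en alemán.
Die Antwort ist -7/4.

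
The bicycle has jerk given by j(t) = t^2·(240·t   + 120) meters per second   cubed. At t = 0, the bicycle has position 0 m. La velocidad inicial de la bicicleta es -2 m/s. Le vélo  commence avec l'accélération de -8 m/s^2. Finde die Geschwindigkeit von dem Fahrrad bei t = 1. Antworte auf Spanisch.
Debemos encontrar la integral de nuestra ecuación de la sacudida j(t) = t^2·(240·t + 120) 2 veces. Tomando ∫j(t)dt y aplicando a(0) = -8, encontramos a(t) = 60·t^4 + 40·t^3 - 8. La antiderivada de la aceleración, con v(0) = -2, da la velocidad: v(t) = 12·t^5 + 10·t^4 - 8·t - 2. De la ecuación de la velocidad v(t) = 12·t^5 + 10·t^4 - 8·t - 2, sustituimos t = 1 para obtener v = 12.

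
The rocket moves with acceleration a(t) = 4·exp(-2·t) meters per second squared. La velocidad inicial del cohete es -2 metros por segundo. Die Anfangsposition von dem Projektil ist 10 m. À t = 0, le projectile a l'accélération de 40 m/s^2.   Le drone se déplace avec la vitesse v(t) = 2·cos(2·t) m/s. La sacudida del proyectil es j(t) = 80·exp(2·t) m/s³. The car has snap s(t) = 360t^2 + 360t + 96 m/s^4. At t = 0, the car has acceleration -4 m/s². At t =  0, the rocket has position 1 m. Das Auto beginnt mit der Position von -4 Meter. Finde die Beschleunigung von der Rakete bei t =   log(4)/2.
Mit a(t) = 4·exp(-2·t) und Einsetzen von t = log(4)/2, finden wir a = 1.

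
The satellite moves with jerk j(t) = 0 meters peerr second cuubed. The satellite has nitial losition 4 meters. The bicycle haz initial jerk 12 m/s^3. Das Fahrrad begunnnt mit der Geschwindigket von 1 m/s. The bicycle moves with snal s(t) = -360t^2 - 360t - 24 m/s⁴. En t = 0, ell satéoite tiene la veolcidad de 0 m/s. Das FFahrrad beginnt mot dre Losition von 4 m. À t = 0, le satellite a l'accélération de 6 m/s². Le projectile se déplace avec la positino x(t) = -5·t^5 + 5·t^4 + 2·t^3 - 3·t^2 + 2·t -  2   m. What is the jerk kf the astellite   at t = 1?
We have jerk j(t) = 0. Substituting t = 1: j(1) = 0.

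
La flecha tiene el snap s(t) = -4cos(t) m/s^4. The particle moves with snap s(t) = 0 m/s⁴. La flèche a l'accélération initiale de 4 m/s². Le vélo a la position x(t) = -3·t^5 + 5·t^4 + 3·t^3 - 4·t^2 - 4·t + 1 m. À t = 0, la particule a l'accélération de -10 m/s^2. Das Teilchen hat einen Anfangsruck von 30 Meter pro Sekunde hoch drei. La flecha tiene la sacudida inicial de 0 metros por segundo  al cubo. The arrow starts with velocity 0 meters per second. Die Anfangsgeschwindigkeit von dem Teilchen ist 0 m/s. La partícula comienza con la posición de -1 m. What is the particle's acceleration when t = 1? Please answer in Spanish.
Partiendo del snap s(t) = 0, tomamos 2 integrales. La integral del snap es la sacudida. Usando j(0) = 30, obtenemos j(t) = 30. La integral de la sacudida es la aceleración. Usando a(0) = -10, obtenemos a(t) = 30·t - 10. Tenemos la aceleración a(t) = 30·t - 10. Sustituyendo t = 1: a(1) = 20.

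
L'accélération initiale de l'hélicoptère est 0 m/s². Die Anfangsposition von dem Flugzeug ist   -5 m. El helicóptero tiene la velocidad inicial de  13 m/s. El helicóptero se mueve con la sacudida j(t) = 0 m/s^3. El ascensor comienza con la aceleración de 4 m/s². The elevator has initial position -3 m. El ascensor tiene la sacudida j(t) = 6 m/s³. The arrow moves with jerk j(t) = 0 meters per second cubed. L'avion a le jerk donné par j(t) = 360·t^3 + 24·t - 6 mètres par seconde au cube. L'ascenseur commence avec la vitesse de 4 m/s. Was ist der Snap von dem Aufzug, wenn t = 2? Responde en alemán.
Ausgehend von dem Ruck j(t) = 6, nehmen wir 1 Ableitung. Mit d/dt von j(t) finden wir s(t) = 0. Wir haben den Snap s(t) = 0. Durch Einsetzen von t = 2: s(2) = 0.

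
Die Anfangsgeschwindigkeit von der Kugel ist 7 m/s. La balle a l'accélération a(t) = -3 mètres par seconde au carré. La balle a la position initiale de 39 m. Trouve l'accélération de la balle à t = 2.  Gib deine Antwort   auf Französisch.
Nous avons l'accélération a(t) = -3. En substituant t = 2: a(2) = -3.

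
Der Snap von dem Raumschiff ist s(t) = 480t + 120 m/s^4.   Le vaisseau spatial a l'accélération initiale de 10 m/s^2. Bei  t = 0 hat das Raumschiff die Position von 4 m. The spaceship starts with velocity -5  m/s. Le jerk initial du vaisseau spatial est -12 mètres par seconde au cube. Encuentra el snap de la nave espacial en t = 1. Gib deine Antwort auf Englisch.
We have snap s(t) = 480·t + 120. Substituting t = 1: s(1) = 600.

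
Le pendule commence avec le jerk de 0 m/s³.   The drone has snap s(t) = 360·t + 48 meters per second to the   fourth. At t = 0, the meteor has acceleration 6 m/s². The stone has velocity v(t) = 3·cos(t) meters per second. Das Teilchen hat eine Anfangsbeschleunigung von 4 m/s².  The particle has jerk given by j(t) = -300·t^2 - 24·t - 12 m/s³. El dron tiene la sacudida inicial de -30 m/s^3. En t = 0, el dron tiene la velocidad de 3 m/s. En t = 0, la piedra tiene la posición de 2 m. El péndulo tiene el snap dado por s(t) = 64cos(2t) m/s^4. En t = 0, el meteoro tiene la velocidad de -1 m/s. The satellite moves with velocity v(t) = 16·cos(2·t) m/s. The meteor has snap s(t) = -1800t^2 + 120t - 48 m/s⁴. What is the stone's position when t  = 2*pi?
We must find the integral of our velocity equation v(t) = 3·cos(t) 1 time. The antiderivative of velocity is position. Using x(0) = 2, we get x(t) = 3·sin(t) + 2. We have position x(t) = 3·sin(t) + 2. Substituting t = 2*pi: x(2*pi) = 2.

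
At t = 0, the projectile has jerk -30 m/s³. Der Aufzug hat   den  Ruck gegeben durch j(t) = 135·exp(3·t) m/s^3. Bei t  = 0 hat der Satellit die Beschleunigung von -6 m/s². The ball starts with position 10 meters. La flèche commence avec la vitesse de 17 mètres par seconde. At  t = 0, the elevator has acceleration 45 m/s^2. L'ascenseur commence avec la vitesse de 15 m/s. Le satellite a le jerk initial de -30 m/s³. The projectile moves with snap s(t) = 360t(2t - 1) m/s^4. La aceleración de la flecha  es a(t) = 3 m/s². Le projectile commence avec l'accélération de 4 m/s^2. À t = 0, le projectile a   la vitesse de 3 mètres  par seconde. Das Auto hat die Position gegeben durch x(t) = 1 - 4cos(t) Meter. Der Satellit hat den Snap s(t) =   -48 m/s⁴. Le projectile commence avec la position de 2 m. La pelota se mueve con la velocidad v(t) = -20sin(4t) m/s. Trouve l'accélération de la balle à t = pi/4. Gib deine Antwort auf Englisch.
Starting from velocity v(t) = -20·sin(4·t), we take 1 derivative. Taking d/dt of v(t), we find a(t) = -80·cos(4·t). From the given acceleration equation a(t) = -80·cos(4·t), we substitute t = pi/4 to get a = 80.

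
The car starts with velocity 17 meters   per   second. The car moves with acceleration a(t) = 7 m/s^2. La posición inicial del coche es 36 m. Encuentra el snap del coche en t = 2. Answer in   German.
Ausgehend von der Beschleunigung a(t) = 7, nehmen wir 2 Ableitungen. Mit d/dt von a(t) finden wir j(t) = 0. Die Ableitung von dem Ruck ergibt den Snap: s(t) = 0. Mit s(t) = 0 und Einsetzen von t = 2, finden wir s = 0.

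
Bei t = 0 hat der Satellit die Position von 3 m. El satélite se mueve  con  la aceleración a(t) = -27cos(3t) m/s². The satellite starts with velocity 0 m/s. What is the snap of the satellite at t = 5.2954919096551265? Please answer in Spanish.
Partiendo de la aceleración a(t) = -27·cos(3·t), tomamos 2 derivadas. Tomando d/dt de a(t), encontramos j(t) = 81·sin(3·t). Tomando d/dt de j(t), encontramos s(t) = 243·cos(3·t). De la ecuación del snap s(t) = 243·cos(3·t), sustituimos t = 5.2954919096551265 para obtener s = -239.138466988657.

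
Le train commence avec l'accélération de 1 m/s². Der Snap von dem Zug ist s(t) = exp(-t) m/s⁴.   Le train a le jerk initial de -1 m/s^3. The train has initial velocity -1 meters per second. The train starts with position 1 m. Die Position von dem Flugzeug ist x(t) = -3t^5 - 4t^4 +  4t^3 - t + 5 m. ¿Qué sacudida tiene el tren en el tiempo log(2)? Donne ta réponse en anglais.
To find the answer, we compute 1 antiderivative of s(t) = exp(-t). The antiderivative of snap is jerk. Using j(0) = -1, we get j(t) = -exp(-t). Using j(t) = -exp(-t) and substituting t = log(2), we find j = -1/2.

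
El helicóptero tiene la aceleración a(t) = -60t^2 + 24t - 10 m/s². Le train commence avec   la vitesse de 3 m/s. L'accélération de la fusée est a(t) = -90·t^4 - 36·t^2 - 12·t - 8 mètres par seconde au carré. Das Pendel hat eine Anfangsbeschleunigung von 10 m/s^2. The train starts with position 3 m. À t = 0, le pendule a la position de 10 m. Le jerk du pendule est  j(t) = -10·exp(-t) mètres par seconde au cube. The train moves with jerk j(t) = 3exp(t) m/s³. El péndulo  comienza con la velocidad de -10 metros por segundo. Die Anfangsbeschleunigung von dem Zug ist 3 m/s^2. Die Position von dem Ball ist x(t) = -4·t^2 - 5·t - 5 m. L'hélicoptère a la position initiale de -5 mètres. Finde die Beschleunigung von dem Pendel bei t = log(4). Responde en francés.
En partant du jerk j(t) = -10·exp(-t), nous prenons 1 primitive. En prenant ∫j(t)dt et en appliquant a(0) = 10, nous trouvons a(t) = 10·exp(-t). De l'équation de l'accélération a(t) = 10·exp(-t), nous substituons t = log(4) pour obtenir a = 5/2.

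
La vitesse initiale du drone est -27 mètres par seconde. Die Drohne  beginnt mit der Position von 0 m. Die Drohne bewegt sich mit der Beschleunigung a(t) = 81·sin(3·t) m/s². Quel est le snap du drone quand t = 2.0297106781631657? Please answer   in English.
Starting from acceleration a(t) = 81·sin(3·t), we take 2 derivatives. Taking d/dt of a(t), we find j(t) = 243·cos(3·t). Differentiating jerk, we get snap: s(t) = -729·sin(3·t). Using s(t) = -729·sin(3·t) and substituting t = 2.0297106781631657, we find s = 140.578656796717.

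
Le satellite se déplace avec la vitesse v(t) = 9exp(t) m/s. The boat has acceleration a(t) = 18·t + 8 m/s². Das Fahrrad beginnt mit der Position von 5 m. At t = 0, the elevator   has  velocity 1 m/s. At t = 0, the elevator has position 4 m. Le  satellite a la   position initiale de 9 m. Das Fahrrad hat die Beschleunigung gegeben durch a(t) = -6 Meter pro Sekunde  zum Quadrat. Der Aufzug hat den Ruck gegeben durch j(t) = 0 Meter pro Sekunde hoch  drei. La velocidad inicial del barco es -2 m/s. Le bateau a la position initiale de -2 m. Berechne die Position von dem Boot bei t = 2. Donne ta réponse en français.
En partant de l'accélération a(t) = 18·t + 8, nous prenons 2 primitives. L'intégrale de l'accélération est la vitesse. En utilisant v(0) = -2, nous obtenons v(t) = 9·t^2 + 8·t - 2. En prenant ∫v(t)dt et en appliquant x(0) = -2, nous trouvons x(t) = 3·t^3 + 4·t^2 - 2·t - 2. Nous avons la position x(t) = 3·t^3 + 4·t^2 - 2·t - 2. En substituant t = 2: x(2) = 34.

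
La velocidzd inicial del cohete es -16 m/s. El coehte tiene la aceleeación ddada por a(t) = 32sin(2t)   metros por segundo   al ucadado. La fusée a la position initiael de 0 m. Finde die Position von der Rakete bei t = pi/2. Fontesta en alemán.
Um dies zu lösen, müssen wir 2 Stammfunktionen unserer Gleichung für die Beschleunigung a(t) = 32·sin(2·t) finden. Mit ∫a(t)dt und Anwendung von v(0) = -16, finden wir v(t) = -16·cos(2·t). Durch Integration von der Geschwindigkeit und Verwendung der Anfangsbedingung x(0) = 0, erhalten wir x(t) = -8·sin(2·t). Mit x(t) = -8·sin(2·t) und Einsetzen von t = pi/2, finden wir x = 0.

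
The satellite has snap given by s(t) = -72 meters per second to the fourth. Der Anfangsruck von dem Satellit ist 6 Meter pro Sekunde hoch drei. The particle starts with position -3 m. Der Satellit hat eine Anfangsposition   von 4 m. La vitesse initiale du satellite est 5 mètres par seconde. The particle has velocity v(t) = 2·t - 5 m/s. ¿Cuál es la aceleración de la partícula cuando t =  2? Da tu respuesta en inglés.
Starting from velocity v(t) = 2·t - 5, we take 1 derivative. The derivative of velocity gives acceleration: a(t) = 2. Using a(t) = 2 and substituting t = 2, we find a = 2.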